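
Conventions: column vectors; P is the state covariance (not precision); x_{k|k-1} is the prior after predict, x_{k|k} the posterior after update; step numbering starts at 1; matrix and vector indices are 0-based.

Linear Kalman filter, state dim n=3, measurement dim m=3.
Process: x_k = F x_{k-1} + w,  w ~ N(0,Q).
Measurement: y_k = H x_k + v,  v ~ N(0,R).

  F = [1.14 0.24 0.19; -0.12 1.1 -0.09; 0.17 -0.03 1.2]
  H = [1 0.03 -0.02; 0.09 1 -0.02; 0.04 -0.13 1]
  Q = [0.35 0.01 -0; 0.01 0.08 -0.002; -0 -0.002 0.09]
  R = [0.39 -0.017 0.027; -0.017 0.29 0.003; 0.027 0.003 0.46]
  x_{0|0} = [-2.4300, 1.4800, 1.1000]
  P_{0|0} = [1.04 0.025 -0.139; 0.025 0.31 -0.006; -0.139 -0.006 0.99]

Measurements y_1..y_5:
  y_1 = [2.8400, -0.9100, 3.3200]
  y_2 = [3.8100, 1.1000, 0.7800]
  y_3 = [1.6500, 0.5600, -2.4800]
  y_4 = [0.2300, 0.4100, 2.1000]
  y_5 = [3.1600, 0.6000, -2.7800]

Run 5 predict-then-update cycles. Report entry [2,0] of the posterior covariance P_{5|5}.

step 1: x^-=[-2.2060, 1.8206, 0.8625]  P^-=[1.7081 -0.0204 0.2289; -0.0204 0.4697 -0.1214; 0.2289 -0.1214 1.4894]  S=[2.0889 0.1284 0.2911; 0.1284 0.7745 -0.1836; 0.2911 -0.1836 2.0102]  K=[0.8077 0.0408 0.0359; -0.0348 0.6057 -0.0308; -0.0126 0.0128 0.7563]  nu=[5.0086, -2.5148, 2.7824]  x^+=[1.8370, 0.0373, 2.8717]  P^+=[0.3166 -0.0299 0.0219; -0.0299 0.1791 0.0112; 0.0219 0.0112 0.3482]
step 2: x^-=[2.6487, -0.4379, 3.7572]  P^-=[0.7785 -0.0292 0.1731; -0.0292 0.3102 -0.0464; 0.1731 -0.0464 0.6091]  S=[1.1604 0.0305 0.2200; 0.0305 0.6027 -0.0786; 0.2200 -0.0786 1.1018]  K=[0.6547 0.0368 0.0607; -0.0223 0.5079 -0.0391; 0.0317 -0.0001 0.5583]  nu=[1.2496, 1.3747, -3.1401]  x^+=[3.3266, 0.3550, 2.0436]  P^+=[0.2577 -0.0228 0.0325; -0.0228 0.1497 0.0033; 0.0325 0.0033 0.2568]
step 3: x^-=[4.2659, -0.1926, 3.0072]  P^-=[0.7046 -0.0215 0.1536; -0.0215 0.2729 -0.0451; 0.1536 -0.0451 0.4806]  S=[1.0877 0.0308 0.1993; 0.0308 0.5662 -0.0716; 0.1993 -0.0716 0.9706]  K=[0.6316 0.0423 0.0636; -0.0166 0.4754 -0.0454; 0.0401 -0.0113 0.4985]  nu=[-2.5500, 0.4288, -5.6829]  x^+=[2.3119, 0.3114, 0.0673]  P^+=[0.2486 -0.0200 0.0339; -0.0200 0.1398 -0.0009; 0.0339 -0.0009 0.2289]
step 4: x^-=[2.7231, 0.0591, 0.4644]  P^-=[0.6930 -0.0199 0.1464; -0.0199 0.2608 -0.0468; 0.1464 -0.0468 0.4410]  S=[1.0765 0.0312 0.1923; 0.0312 0.5543 -0.0717; 0.1923 -0.0717 0.9306]  K=[0.6279 0.0442 0.0636; -0.0151 0.4634 -0.0488; 0.0419 -0.0173 0.4767]  nu=[-2.4856, 0.1151, 1.5343]  x^+=[1.2651, 0.0750, 1.0897]  P^+=[0.2471 -0.0192 0.0340; -0.0192 0.1362 -0.0030; 0.0340 -0.0030 0.2186]
step 5: x^-=[1.6673, -0.1674, 1.5205]  P^-=[0.6908 -0.0200 0.1434; -0.0200 0.2565 -0.0482; 0.1434 -0.0482 0.4263]  S=[1.0743 0.0309 0.1893; 0.0309 0.5501 -0.0725; 0.1893 -0.0725 0.9160]  K=[0.6273 0.0446 0.0634; -0.0148 0.4590 -0.0505; 0.0422 -0.0203 0.4682]  nu=[1.5281, 0.6477, -4.3889]  x^+=[2.3768, 0.3289, -0.4831]  P^+=[0.2469 -0.0191 0.0339; -0.0191 0.1348 -0.0040; 0.0339 -0.0040 0.2146]

P_post[2,0] = 0.0339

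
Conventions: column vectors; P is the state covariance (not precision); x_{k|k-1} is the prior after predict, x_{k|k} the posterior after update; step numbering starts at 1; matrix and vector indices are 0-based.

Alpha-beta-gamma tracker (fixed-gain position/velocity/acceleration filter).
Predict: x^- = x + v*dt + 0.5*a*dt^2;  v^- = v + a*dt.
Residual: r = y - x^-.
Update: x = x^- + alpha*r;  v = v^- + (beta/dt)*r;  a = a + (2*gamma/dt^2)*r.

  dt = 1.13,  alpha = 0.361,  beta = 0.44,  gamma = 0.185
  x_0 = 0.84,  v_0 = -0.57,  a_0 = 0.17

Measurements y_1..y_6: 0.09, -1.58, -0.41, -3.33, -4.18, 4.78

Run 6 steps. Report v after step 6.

v_post = 2.2234

step 1: x_pred=0.3044  r=-0.2144  x^+=0.2270  v^+=-0.4614  a^+=0.1079
step 2: x_pred=-0.2255  r=-1.3545  x^+=-0.7145  v^+=-0.8669  a^+=-0.2846
step 3: x_pred=-1.8758  r=1.4658  x^+=-1.3467  v^+=-0.6178  a^+=0.1401
step 4: x_pred=-1.9553  r=-1.3747  x^+=-2.4516  v^+=-0.9947  a^+=-0.2582
step 5: x_pred=-3.7405  r=-0.4395  x^+=-3.8992  v^+=-1.4577  a^+=-0.3856
step 6: x_pred=-5.7925  r=10.5725  x^+=-1.9758  v^+=2.2234  a^+=2.6780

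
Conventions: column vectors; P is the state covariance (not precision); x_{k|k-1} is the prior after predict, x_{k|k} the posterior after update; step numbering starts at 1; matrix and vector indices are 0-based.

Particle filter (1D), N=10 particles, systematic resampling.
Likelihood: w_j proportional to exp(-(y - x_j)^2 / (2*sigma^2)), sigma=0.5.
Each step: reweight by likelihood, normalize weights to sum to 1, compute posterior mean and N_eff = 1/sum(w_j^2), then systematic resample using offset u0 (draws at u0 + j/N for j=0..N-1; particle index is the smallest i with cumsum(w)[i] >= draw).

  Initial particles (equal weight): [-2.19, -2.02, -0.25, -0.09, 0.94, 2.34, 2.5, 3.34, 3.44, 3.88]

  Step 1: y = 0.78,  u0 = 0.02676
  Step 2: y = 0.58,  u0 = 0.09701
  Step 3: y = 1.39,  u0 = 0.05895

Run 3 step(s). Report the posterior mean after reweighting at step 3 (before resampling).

step 1: w=[0.0000, 0.0000, 0.0921, 0.1692, 0.7306, 0.0059, 0.0021, 0.0000, 0.0000, 0.0000]  mean=0.6676  Neff=1.7513  idx=[2, 3, 3, 4, 4, 4, 4, 4, 4, 4]
step 2: w=[0.0390, 0.0630, 0.0630, 0.1193, 0.1193, 0.1193, 0.1193, 0.1193, 0.1193, 0.1193]  mean=0.7639  Neff=9.1685  idx=[1, 3, 4, 4, 5, 6, 7, 8, 9, 9]
step 3: w=[0.0021, 0.1109, 0.1109, 0.1109, 0.1109, 0.1109, 0.1109, 0.1109, 0.1109, 0.1109]  mean=0.9379  Neff=9.0372  idx=[1, 2, 3, 4, 5, 6, 6, 7, 8, 9]

post_mean = 0.9379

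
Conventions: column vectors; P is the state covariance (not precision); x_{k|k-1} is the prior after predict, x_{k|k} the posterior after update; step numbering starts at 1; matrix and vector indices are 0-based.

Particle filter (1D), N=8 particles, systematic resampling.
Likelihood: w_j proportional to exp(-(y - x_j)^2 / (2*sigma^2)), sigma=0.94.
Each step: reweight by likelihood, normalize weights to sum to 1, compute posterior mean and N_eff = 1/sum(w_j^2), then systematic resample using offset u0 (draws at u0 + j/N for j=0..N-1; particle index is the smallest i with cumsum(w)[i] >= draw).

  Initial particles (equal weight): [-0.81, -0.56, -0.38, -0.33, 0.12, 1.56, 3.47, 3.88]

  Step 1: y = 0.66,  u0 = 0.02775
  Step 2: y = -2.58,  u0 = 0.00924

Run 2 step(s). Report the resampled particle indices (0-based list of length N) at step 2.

step 1: w=[0.0882, 0.1291, 0.1625, 0.1721, 0.2541, 0.1895, 0.0034, 0.0008]  mean=0.0790  Neff=5.5238  idx=[0, 1, 2, 3, 3, 4, 4, 5]
step 2: w=[0.3537, 0.2069, 0.1346, 0.1187, 0.1187, 0.0337, 0.0337, 0.0001]  mean=-0.5236  Neff=4.6198  idx=[0, 0, 0, 1, 1, 2, 3, 4]

resampled_idx = [0, 0, 0, 1, 1, 2, 3, 4]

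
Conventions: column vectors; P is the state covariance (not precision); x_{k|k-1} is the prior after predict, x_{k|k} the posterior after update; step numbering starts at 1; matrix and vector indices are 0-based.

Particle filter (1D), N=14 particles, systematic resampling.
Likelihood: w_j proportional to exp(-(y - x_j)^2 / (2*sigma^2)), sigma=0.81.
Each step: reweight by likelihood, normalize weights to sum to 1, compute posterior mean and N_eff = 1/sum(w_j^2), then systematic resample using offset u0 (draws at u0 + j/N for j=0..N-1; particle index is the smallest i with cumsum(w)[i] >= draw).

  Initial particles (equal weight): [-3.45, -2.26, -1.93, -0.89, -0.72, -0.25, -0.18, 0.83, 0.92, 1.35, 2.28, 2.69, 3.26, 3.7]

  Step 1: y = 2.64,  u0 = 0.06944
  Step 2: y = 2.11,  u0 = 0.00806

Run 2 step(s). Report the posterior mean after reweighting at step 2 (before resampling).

post_mean = 2.5186

step 1: w=[0.0000, 0.0000, 0.0000, 0.0000, 0.0001, 0.0005, 0.0007, 0.0232, 0.0296, 0.0793, 0.2554, 0.2813, 0.2103, 0.1197]  mean=2.6207  Neff=4.7481  idx=[9, 10, 10, 10, 10, 11, 11, 11, 11, 12, 12, 12, 13, 13]
step 2: w=[0.0712, 0.1082, 0.1082, 0.1082, 0.1082, 0.0856, 0.0856, 0.0856, 0.0856, 0.0404, 0.0404, 0.0404, 0.0161, 0.0161]  mean=2.5186  Neff=11.5391  idx=[0, 1, 1, 2, 3, 3, 4, 5, 5, 6, 7, 8, 9, 11]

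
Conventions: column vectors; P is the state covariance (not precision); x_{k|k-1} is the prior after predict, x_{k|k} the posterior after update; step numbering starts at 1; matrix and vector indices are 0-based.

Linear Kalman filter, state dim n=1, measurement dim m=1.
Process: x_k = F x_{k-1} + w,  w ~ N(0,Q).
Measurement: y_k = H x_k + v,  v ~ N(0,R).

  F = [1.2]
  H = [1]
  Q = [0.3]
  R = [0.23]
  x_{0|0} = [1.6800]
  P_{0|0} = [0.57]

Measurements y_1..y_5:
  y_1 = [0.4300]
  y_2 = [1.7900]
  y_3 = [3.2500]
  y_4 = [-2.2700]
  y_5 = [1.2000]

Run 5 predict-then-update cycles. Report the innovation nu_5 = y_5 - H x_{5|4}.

step 1: x^-=[2.0160]  P^-=[1.1208]  S=[1.3508]  K=[0.8297]  nu=[-1.5860]  x^+=[0.7000]  P^+=[0.1908]
step 2: x^-=[0.8401]  P^-=[0.5748]  S=[0.8048]  K=[0.7142]  nu=[0.9499]  x^+=[1.5185]  P^+=[0.1643]
step 3: x^-=[1.8222]  P^-=[0.5365]  S=[0.7665]  K=[0.7000]  nu=[1.4278]  x^+=[2.8216]  P^+=[0.1610]
step 4: x^-=[3.3859]  P^-=[0.5318]  S=[0.7618]  K=[0.6981]  nu=[-5.6559]  x^+=[-0.5624]  P^+=[0.1606]
step 5: x^-=[-0.6749]  P^-=[0.5312]  S=[0.7612]  K=[0.6978]  nu=[1.8749]  x^+=[0.6335]  P^+=[0.1605]

innov = [1.8749]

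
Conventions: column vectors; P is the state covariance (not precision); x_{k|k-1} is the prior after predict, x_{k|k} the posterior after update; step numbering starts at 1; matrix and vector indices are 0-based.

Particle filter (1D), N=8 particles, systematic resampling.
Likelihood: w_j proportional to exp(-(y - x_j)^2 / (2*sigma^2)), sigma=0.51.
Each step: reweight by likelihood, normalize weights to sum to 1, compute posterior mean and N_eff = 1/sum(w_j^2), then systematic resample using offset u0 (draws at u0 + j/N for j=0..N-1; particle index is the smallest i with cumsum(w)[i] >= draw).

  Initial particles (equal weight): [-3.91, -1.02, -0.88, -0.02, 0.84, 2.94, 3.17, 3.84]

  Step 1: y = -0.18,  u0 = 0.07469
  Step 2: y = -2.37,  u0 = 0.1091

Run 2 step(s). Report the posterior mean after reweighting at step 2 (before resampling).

post_mean = -0.9509

step 1: w=[0.0000, 0.1485, 0.2247, 0.5488, 0.0780, 0.0000, 0.0000, 0.0000]  mean=-0.2947  Neff=2.6331  idx=[1, 2, 2, 3, 3, 3, 3, 4]
step 2: w=[0.5169, 0.2407, 0.2407, 0.0004, 0.0004, 0.0004, 0.0004, 0.0000]  mean=-0.9509  Neff=2.6105  idx=[0, 0, 0, 0, 1, 1, 2, 2]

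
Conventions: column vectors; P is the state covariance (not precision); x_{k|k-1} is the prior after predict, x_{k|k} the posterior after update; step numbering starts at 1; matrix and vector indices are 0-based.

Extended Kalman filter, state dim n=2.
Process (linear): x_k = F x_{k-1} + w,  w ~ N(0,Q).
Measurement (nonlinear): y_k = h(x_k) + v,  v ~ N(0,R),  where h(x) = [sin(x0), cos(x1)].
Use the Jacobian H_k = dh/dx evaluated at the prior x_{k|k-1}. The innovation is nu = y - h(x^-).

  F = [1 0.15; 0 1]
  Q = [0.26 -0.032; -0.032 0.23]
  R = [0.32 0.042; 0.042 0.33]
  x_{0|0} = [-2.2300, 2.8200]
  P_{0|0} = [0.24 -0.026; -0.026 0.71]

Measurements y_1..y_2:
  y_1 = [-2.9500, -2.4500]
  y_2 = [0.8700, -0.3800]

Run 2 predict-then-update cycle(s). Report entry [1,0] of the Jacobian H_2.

H_jac[1,0] = 0.0000

step 1: x^-=[-1.8070, 2.8200]  P^-=[0.5082 0.0485; 0.0485 0.9400]  H_jac=[-0.2340 0.0000; 0.0000 -0.3161]  S=[0.3478 0.0456; 0.0456 0.4239]  K=[-0.3420 0.0006; 0.0601 -0.7073]  nu=[-1.9778, -1.5013]  x^+=[-1.1316, 3.7631]  P^+=[0.4675 0.0448; 0.0448 0.7305]
step 2: x^-=[-0.5671, 3.7631]  P^-=[0.7574 0.1224; 0.1224 0.9605]  H_jac=[0.8435 0.0000; 0.0000 0.5823]  S=[0.8588 0.1021; 0.1021 0.6556]  K=[0.7447 -0.0073; 0.0191 0.8500]  nu=[1.4072, 0.4330]  x^+=[0.4777, 4.1581]  P^+=[0.2822 0.0496; 0.0496 0.4831]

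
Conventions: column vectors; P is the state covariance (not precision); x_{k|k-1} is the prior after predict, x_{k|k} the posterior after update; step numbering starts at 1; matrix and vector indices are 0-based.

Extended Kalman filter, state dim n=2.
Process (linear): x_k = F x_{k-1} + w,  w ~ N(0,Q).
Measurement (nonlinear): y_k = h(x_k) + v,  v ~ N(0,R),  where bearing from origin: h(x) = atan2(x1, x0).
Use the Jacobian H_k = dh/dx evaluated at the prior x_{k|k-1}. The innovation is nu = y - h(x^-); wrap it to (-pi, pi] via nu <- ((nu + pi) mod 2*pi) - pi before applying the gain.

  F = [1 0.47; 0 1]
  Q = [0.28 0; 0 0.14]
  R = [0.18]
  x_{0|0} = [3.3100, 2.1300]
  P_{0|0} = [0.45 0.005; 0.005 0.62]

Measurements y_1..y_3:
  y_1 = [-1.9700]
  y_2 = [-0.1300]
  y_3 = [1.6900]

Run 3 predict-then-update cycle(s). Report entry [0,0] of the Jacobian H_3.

step 1: x^-=[4.3111, 2.1300]  P^-=[0.8717 0.2964; 0.2964 0.7600]  H_jac=[-0.0921 0.1864]  S=[0.2036]  K=[-0.1229; 0.5618]  nu=[-2.4289]  x^+=[4.6097, 0.7655]  P^+=[0.8686 0.3105; 0.3105 0.6957]
step 2: x^-=[4.9695, 0.7655]  P^-=[1.5941 0.6375; 0.6375 0.8357]  H_jac=[-0.0303 0.1966]  S=[0.2062]  K=[0.3736; 0.7032]  nu=[-0.2828]  x^+=[4.8638, 0.5666]  P^+=[1.5653 0.5833; 0.5833 0.7338]
step 3: x^-=[5.1301, 0.5666]  P^-=[2.5557 0.9282; 0.9282 0.8738]  H_jac=[-0.0213 0.1926]  S=[0.2060]  K=[0.6039; 0.7212]  nu=[1.5800]  x^+=[6.0843, 1.7061]  P^+=[2.4806 0.8385; 0.8385 0.7667]

H_jac[0,0] = -0.0213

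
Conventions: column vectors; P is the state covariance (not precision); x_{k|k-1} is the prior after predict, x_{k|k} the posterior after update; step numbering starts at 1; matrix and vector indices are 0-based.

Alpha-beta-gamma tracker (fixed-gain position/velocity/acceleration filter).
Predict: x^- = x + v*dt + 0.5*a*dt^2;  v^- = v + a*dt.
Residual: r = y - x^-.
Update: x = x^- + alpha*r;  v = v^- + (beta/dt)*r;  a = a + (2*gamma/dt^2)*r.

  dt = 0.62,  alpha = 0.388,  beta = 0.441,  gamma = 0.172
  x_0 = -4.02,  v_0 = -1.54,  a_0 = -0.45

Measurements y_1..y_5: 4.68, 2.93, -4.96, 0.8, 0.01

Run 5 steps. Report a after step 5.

step 1: x_pred=-5.0613  r=9.7413  x^+=-1.2817  v^+=5.1099  a^+=8.2675
step 2: x_pred=3.4755  r=-0.5455  x^+=3.2638  v^+=9.8477  a^+=7.7793
step 3: x_pred=10.8646  r=-15.8246  x^+=4.7247  v^+=3.4150  a^+=-6.3821
step 4: x_pred=5.6153  r=-4.8153  x^+=3.7470  v^+=-3.9670  a^+=-10.6914
step 5: x_pred=-0.7674  r=0.7774  x^+=-0.4658  v^+=-10.0427  a^+=-9.9957

a_post = -9.9957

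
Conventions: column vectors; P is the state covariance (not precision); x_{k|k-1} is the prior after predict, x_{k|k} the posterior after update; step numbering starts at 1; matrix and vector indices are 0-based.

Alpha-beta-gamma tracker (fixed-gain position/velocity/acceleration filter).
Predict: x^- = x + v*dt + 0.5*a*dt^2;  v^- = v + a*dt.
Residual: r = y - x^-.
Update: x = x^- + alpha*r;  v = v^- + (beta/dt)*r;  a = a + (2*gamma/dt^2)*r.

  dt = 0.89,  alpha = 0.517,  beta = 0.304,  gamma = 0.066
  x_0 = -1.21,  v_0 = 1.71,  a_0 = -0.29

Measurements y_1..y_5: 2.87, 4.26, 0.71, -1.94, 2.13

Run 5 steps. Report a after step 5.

step 1: x_pred=0.1970  r=2.6730  x^+=1.5790  v^+=2.3649  a^+=0.1554
step 2: x_pred=3.7453  r=0.5147  x^+=4.0114  v^+=2.6791  a^+=0.2412
step 3: x_pred=6.4913  r=-5.7813  x^+=3.5024  v^+=0.9190  a^+=-0.7222
step 4: x_pred=4.0342  r=-5.9742  x^+=0.9456  v^+=-1.7644  a^+=-1.7178
step 5: x_pred=-1.3051  r=3.4351  x^+=0.4708  v^+=-2.1199  a^+=-1.1454

a_post = -1.1454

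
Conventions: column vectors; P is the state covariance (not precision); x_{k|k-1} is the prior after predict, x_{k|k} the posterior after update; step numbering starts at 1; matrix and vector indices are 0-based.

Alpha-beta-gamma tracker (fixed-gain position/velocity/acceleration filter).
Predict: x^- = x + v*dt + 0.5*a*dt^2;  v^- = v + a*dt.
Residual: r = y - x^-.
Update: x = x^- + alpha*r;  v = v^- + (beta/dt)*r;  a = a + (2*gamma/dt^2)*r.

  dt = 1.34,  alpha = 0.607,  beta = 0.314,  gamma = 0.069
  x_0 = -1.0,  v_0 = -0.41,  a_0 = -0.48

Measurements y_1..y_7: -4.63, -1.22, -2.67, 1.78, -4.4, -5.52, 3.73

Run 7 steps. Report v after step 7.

v_post = 1.4296

step 1: x_pred=-1.9803  r=-2.6497  x^+=-3.5887  v^+=-1.6741  a^+=-0.6836
step 2: x_pred=-6.4457  r=5.2257  x^+=-3.2737  v^+=-1.3656  a^+=-0.2820
step 3: x_pred=-5.3568  r=2.6868  x^+=-3.7259  v^+=-1.1139  a^+=-0.0755
step 4: x_pred=-5.2864  r=7.0664  x^+=-0.9971  v^+=0.4407  a^+=0.4676
step 5: x_pred=0.0133  r=-4.4133  x^+=-2.6656  v^+=0.0331  a^+=0.1284
step 6: x_pred=-2.5059  r=-3.0141  x^+=-4.3355  v^+=-0.5011  a^+=-0.1033
step 7: x_pred=-5.0997  r=8.8297  x^+=0.2599  v^+=1.4296  a^+=0.5753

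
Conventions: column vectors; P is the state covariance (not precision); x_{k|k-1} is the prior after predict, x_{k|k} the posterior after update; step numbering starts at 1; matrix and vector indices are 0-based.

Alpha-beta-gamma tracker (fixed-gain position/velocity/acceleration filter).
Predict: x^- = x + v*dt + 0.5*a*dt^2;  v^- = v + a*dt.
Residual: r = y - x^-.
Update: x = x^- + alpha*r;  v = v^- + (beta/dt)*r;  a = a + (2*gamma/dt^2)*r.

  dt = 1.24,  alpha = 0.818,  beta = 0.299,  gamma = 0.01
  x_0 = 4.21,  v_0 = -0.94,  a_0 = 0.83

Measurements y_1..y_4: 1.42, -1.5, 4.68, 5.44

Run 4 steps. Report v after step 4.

v_post = 2.6510

step 1: x_pred=3.6825  r=-2.2625  x^+=1.8318  v^+=-0.4564  a^+=0.8006
step 2: x_pred=1.8814  r=-3.3814  x^+=-0.8846  v^+=-0.2790  a^+=0.7566
step 3: x_pred=-0.6489  r=5.3289  x^+=3.7101  v^+=1.9441  a^+=0.8259
step 4: x_pred=6.7558  r=-1.3158  x^+=5.6795  v^+=2.6510  a^+=0.8088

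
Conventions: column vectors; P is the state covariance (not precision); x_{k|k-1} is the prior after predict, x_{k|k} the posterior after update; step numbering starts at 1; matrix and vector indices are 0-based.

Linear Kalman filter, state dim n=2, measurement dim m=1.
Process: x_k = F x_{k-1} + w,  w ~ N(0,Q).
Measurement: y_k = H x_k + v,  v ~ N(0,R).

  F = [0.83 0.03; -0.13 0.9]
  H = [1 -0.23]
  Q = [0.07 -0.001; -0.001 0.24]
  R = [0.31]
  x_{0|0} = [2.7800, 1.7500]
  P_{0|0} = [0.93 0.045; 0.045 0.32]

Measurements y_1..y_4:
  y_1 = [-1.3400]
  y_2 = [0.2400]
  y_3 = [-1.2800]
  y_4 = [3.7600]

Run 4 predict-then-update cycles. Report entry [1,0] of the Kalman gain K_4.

step 1: x^-=[2.3599, 1.2136]  P^-=[0.7132 -0.0593; -0.0593 0.5044]  S=[1.0772]  K=[0.6748; -0.1627]  nu=[-3.4208]  x^+=[0.0516, 1.7702]  P^+=[0.2228 0.0590; 0.0590 0.4759]
step 2: x^-=[0.0960, 1.5865]  P^-=[0.2268 0.0317; 0.0317 0.6154]  S=[0.5548]  K=[0.3957; -0.1981]  nu=[0.5089]  x^+=[0.2973, 1.4857]  P^+=[0.1399 0.0751; 0.0751 0.5936]
step 3: x^-=[0.2914, 1.2985]  P^-=[0.1707 0.0558; 0.0558 0.7056]  S=[0.4924]  K=[0.3206; -0.2164]  nu=[-1.2727]  x^+=[-0.1167, 1.5739]  P^+=[0.1201 0.0899; 0.0899 0.6826]
step 4: x^-=[-0.0496, 1.4316]  P^-=[0.1578 0.0713; 0.0713 0.7739]  S=[0.4760]  K=[0.2971; -0.2242]  nu=[4.1389]  x^+=[1.1801, 0.5038]  P^+=[0.1158 0.1030; 0.1030 0.7500]

K[1,0] = -0.2242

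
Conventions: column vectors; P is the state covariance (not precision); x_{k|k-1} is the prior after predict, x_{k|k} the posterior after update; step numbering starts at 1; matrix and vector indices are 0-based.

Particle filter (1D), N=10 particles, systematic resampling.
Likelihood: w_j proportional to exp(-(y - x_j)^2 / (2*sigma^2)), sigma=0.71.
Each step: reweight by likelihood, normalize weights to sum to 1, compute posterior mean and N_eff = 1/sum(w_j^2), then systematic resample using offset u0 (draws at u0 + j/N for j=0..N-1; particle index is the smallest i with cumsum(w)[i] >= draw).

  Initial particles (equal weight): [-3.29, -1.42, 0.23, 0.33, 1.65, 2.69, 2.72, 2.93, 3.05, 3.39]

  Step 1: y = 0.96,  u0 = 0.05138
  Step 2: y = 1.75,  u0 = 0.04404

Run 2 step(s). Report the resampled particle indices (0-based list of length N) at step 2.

resampled_idx = [1, 5, 6, 6, 7, 7, 7, 8, 8, 9]

step 1: w=[0.0000, 0.0018, 0.2909, 0.3329, 0.3078, 0.0254, 0.0229, 0.0105, 0.0065, 0.0014]  mean=0.8678  Neff=3.4305  idx=[2, 2, 2, 3, 3, 3, 4, 4, 4, 5]
step 2: w=[0.0247, 0.0247, 0.0247, 0.0330, 0.0330, 0.0330, 0.2417, 0.2417, 0.2417, 0.1016]  mean=1.5197  Neff=5.2429  idx=[1, 5, 6, 6, 7, 7, 7, 8, 8, 9]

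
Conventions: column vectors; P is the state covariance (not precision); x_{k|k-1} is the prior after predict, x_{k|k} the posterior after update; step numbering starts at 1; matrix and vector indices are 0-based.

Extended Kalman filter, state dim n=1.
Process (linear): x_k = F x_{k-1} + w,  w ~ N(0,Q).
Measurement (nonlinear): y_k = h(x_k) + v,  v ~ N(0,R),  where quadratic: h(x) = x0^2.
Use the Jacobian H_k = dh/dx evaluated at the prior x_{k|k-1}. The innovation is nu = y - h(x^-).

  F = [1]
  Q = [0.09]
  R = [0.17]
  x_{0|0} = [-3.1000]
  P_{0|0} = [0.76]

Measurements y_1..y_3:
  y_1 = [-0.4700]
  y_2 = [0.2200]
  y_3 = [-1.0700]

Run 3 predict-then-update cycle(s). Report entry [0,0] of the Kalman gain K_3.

K[0,0] = -0.3676

step 1: x^-=[-3.1000]  P^-=[0.8500]  H_jac=[-6.2000]  S=[32.8440]  K=[-0.1605]  nu=[-10.0800]  x^+=[-1.4826]  P^+=[0.0044]
step 2: x^-=[-1.4826]  P^-=[0.0944]  H_jac=[-2.9652]  S=[1.0000]  K=[-0.2799]  nu=[-1.9781]  x^+=[-0.9289]  P^+=[0.0160]
step 3: x^-=[-0.9289]  P^-=[0.1060]  H_jac=[-1.8578]  S=[0.5360]  K=[-0.3676]  nu=[-1.9329]  x^+=[-0.2185]  P^+=[0.0336]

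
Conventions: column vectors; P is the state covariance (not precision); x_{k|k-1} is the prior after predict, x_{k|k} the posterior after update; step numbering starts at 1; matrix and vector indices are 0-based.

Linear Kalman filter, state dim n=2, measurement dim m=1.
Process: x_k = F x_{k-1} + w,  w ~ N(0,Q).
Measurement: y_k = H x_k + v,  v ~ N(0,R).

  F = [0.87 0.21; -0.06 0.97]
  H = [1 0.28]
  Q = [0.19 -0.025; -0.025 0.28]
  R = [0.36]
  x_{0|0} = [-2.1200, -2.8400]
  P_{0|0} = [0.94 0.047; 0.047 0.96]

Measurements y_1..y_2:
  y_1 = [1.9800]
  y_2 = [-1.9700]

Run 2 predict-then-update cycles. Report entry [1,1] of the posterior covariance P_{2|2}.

P_post[1,1] = 1.0932

step 1: x^-=[-2.4408, -2.6276]  P^-=[0.9610 0.1606; 0.1606 1.1812]  S=[1.5035]  K=[0.6691; 0.3268]  nu=[5.1565]  x^+=[1.0093, -0.9427]  P^+=[0.2879 -0.1681; -0.1681 1.0206]
step 2: x^-=[0.6801, -0.9749]  P^-=[0.3915 0.0281; 0.0281 1.2609]  S=[0.8661]  K=[0.4611; 0.4401]  nu=[-2.3771]  x^+=[-0.4160, -2.0211]  P^+=[0.2074 -0.1477; -0.1477 1.0932]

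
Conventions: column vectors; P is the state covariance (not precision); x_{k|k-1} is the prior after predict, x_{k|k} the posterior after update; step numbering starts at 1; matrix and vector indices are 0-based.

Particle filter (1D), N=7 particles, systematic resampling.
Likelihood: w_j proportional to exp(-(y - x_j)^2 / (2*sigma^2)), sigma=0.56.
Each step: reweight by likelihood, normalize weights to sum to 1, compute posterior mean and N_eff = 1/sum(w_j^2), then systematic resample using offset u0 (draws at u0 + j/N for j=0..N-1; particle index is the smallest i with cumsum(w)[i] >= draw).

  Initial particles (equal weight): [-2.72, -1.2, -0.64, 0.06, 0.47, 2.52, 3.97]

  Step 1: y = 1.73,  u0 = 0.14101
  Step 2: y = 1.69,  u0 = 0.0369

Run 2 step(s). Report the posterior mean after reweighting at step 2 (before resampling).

step 1: w=[0.0000, 0.0000, 0.0003, 0.0254, 0.1724, 0.8012, 0.0007]  mean=2.1042  Neff=1.4875  idx=[4, 5, 5, 5, 5, 5, 5]
step 2: w=[0.0445, 0.1592, 0.1592, 0.1592, 0.1592, 0.1592, 0.1592]  mean=2.4288  Neff=6.4876  idx=[0, 1, 2, 3, 4, 5, 6]

post_mean = 2.4288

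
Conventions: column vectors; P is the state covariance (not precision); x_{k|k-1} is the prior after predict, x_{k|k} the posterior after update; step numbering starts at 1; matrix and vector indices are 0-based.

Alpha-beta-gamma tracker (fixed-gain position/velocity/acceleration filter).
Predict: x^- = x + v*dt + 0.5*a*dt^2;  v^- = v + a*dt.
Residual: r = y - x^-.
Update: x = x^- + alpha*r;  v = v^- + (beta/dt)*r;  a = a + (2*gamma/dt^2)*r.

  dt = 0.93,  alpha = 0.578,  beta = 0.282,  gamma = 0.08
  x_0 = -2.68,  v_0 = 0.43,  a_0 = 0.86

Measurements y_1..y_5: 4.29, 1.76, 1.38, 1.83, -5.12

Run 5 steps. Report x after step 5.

x_post = -0.6711

step 1: x_pred=-1.9082  r=6.1982  x^+=1.6744  v^+=3.1093  a^+=2.0066
step 2: x_pred=5.4337  r=-3.6737  x^+=3.3103  v^+=3.8614  a^+=1.3270
step 3: x_pred=7.4753  r=-6.0953  x^+=3.9522  v^+=3.2473  a^+=0.1994
step 4: x_pred=7.0584  r=-5.2284  x^+=4.0364  v^+=1.8474  a^+=-0.7678
step 5: x_pred=5.4224  r=-10.5424  x^+=-0.6711  v^+=-2.0634  a^+=-2.7181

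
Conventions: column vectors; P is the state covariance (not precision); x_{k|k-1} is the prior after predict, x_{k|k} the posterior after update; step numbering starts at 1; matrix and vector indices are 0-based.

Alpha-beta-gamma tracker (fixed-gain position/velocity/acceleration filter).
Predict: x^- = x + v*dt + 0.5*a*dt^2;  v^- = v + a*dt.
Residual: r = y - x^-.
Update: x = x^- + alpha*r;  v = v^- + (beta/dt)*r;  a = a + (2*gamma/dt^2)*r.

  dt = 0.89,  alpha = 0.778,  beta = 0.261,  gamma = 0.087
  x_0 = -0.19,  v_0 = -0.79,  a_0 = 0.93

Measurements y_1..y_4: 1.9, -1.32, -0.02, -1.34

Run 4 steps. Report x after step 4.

step 1: x_pred=-0.5248  r=2.4248  x^+=1.3617  v^+=0.7488  a^+=1.4626
step 2: x_pred=2.6074  r=-3.9274  x^+=-0.4481  v^+=0.8988  a^+=0.5999
step 3: x_pred=0.5894  r=-0.6094  x^+=0.1153  v^+=1.2540  a^+=0.4660
step 4: x_pred=1.4159  r=-2.7559  x^+=-0.7282  v^+=0.8606  a^+=-0.1393

x_post = -0.7282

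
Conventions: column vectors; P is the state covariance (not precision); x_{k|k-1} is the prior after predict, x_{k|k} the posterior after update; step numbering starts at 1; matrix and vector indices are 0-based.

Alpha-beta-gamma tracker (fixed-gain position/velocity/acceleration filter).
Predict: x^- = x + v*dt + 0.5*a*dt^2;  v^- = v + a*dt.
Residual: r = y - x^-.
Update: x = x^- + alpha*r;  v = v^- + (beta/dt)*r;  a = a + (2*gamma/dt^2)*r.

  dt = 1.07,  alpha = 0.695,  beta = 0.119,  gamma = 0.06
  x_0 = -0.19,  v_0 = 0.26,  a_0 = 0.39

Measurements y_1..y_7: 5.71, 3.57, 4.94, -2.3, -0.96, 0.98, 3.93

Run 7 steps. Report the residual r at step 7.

step 1: x_pred=0.3115  r=5.3985  x^+=4.0634  v^+=1.2777  a^+=0.9558
step 2: x_pred=5.9777  r=-2.4077  x^+=4.3044  v^+=2.0327  a^+=0.7035
step 3: x_pred=6.8820  r=-1.9420  x^+=5.5323  v^+=2.5694  a^+=0.4999
step 4: x_pred=8.5678  r=-10.8678  x^+=1.0147  v^+=1.8957  a^+=-0.6392
step 5: x_pred=2.6771  r=-3.6371  x^+=0.1493  v^+=0.8073  a^+=-1.0204
step 6: x_pred=0.4290  r=0.5510  x^+=0.8119  v^+=-0.2233  a^+=-0.9626
step 7: x_pred=0.0220  r=3.9080  x^+=2.7381  v^+=-0.8186  a^+=-0.5530

resid = 3.9080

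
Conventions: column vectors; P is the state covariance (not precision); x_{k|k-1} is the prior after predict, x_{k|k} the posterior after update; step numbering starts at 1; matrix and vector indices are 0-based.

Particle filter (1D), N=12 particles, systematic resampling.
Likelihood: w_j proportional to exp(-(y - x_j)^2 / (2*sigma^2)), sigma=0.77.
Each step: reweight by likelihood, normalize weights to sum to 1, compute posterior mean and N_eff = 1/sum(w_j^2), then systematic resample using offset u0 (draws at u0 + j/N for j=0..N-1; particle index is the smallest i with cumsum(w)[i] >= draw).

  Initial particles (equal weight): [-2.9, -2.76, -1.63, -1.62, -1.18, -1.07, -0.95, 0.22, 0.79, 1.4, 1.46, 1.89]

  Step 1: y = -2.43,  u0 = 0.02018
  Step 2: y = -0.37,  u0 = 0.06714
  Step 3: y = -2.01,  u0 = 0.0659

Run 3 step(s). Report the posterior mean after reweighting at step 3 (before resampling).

step 1: w=[0.2346, 0.2578, 0.1647, 0.1625, 0.0757, 0.0594, 0.0446, 0.0008, 0.0000, 0.0000, 0.0000, 0.0000]  mean=-2.1184  Neff=5.3690  idx=[0, 0, 0, 1, 1, 1, 2, 2, 3, 3, 4, 5]
step 2: w=[0.0019, 0.0019, 0.0019, 0.0035, 0.0035, 0.0035, 0.1123, 0.1123, 0.1147, 0.1147, 0.2464, 0.2834]  mean=-1.3773  Neff=5.1922  idx=[6, 7, 7, 8, 9, 10, 10, 10, 11, 11, 11, 11]
step 3: w=[0.1108, 0.1108, 0.1108, 0.1101, 0.1101, 0.0700, 0.0700, 0.0700, 0.0594, 0.0594, 0.0594, 0.0594]  mean=-1.4003  Neff=11.1298  idx=[0, 1, 2, 2, 3, 4, 5, 6, 7, 8, 10, 11]

post_mean = -1.4003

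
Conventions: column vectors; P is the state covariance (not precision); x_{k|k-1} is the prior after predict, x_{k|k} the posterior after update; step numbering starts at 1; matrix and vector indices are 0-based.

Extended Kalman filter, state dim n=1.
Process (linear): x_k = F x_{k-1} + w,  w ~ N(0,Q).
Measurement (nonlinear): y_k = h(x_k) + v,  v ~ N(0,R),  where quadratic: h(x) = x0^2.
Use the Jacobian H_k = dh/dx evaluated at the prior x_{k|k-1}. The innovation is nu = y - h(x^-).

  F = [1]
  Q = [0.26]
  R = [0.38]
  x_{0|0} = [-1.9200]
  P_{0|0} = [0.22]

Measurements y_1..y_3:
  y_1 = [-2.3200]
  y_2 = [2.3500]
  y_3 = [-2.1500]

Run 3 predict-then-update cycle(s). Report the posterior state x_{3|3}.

x_post = [-0.0200]

step 1: x^-=[-1.9200]  P^-=[0.4800]  H_jac=[-3.8400]  S=[7.4579]  K=[-0.2471]  nu=[-6.0064]  x^+=[-0.4355]  P^+=[0.0245]
step 2: x^-=[-0.4355]  P^-=[0.2845]  H_jac=[-0.8711]  S=[0.5958]  K=[-0.4159]  nu=[2.1603]  x^+=[-1.3339]  P^+=[0.1814]
step 3: x^-=[-1.3339]  P^-=[0.4414]  H_jac=[-2.6678]  S=[3.5217]  K=[-0.3344]  nu=[-3.9293]  x^+=[-0.0200]  P^+=[0.0476]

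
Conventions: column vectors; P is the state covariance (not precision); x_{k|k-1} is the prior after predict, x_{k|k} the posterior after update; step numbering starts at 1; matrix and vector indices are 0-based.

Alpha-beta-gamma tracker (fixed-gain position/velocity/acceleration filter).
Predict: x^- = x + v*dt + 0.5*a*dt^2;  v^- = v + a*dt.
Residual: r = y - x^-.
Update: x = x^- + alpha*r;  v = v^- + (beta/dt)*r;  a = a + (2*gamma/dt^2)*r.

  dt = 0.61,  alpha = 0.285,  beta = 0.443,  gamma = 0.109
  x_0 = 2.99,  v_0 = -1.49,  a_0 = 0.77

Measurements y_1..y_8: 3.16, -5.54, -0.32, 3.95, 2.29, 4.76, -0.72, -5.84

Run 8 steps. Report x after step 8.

x_post = 6.7061

step 1: x_pred=2.2244  r=0.9356  x^+=2.4910  v^+=-0.3408  a^+=1.3182
step 2: x_pred=2.5284  r=-8.0684  x^+=0.2289  v^+=-5.3962  a^+=-3.4088
step 3: x_pred=-3.6970  r=3.3770  x^+=-2.7346  v^+=-5.0231  a^+=-1.4303
step 4: x_pred=-6.0648  r=10.0148  x^+=-3.2106  v^+=1.3774  a^+=4.4370
step 5: x_pred=-1.5448  r=3.8348  x^+=-0.4519  v^+=6.8689  a^+=6.6837
step 6: x_pred=4.9816  r=-0.2216  x^+=4.9185  v^+=10.7850  a^+=6.5538
step 7: x_pred=12.7167  r=-13.4367  x^+=8.8872  v^+=5.0247  a^+=-1.3183
step 8: x_pred=11.7070  r=-17.5470  x^+=6.7061  v^+=-8.5226  a^+=-11.5984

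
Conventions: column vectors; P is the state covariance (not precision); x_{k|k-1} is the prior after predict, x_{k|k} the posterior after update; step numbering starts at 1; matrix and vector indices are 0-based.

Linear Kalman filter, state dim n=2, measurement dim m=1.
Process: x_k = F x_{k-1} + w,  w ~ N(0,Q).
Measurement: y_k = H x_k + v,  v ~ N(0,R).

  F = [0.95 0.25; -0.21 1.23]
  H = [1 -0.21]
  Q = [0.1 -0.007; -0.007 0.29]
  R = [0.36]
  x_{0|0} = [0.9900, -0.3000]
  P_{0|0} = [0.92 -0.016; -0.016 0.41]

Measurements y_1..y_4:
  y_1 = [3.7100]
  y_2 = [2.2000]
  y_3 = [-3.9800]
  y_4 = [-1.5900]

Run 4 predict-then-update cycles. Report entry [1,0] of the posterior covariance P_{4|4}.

P_post[1,0] = 0.9488

step 1: x^-=[0.8655, -0.5769]  P^-=[0.9483 -0.0823; -0.0823 0.9591]  S=[1.3852]  K=[0.6971; -0.2048]  nu=[2.7234]  x^+=[2.7639, -1.1347]  P^+=[0.2752 0.1155; 0.1155 0.9010]
step 2: x^-=[2.3420, -1.9762]  P^-=[0.4595 0.3440; 0.3440 1.6056]  S=[0.7459]  K=[0.5193; 0.0092]  nu=[-0.5570]  x^+=[2.0528, -1.9813]  P^+=[0.2584 0.3405; 0.3405 1.6056]
step 3: x^-=[1.4548, -2.8680]  P^-=[0.5953 0.8151; 0.8151 2.5546]  S=[0.7256]  K=[0.5845; 0.3840]  nu=[-6.0371]  x^+=[-2.0739, -5.1865]  P^+=[0.3474 0.6522; 0.6522 2.4475]
step 4: x^-=[-3.2669, -5.9439]  P^-=[0.8763 1.4042; 1.4042 3.6713]  S=[0.8084]  K=[0.7192; 0.7833]  nu=[0.4287]  x^+=[-2.9586, -5.6081]  P^+=[0.4582 0.9488; 0.9488 3.1752]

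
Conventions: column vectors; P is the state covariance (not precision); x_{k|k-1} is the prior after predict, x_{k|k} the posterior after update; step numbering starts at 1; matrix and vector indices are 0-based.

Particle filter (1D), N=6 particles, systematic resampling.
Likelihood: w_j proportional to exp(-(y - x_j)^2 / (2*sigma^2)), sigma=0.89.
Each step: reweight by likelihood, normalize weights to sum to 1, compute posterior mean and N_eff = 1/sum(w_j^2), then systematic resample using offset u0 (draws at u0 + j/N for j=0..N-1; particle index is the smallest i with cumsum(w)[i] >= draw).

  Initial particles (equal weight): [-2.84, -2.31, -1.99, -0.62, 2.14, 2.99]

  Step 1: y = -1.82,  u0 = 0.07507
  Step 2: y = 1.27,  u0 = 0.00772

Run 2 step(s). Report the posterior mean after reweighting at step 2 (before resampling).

step 1: w=[0.1877, 0.3110, 0.3554, 0.1458, 0.0000, 0.0000]  mean=-2.0492  Neff=3.5771  idx=[0, 1, 1, 2, 2, 3]
step 2: w=[0.0002, 0.0028, 0.0028, 0.0113, 0.0113, 0.9715]  mean=-0.6611  Neff=1.0592  idx=[3, 5, 5, 5, 5, 5]

post_mean = -0.6611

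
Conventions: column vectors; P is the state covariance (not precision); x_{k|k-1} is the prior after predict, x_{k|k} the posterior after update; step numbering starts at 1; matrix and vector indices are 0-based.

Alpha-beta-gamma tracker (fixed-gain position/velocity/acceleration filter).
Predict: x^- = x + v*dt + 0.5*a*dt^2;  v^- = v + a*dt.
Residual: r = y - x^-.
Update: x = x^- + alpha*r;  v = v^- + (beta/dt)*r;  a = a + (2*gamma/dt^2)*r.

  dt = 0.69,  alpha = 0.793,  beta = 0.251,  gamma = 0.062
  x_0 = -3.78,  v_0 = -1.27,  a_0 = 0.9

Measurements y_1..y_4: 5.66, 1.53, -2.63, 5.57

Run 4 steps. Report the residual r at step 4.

step 1: x_pred=-4.4421  r=10.1021  x^+=3.5689  v^+=3.0258  a^+=3.5311
step 2: x_pred=6.4973  r=-4.9673  x^+=2.5582  v^+=3.6553  a^+=2.2374
step 3: x_pred=5.6130  r=-8.2430  x^+=-0.9237  v^+=2.2006  a^+=0.0905
step 4: x_pred=0.6162  r=4.9538  x^+=4.5446  v^+=4.0650  a^+=1.3807

resid = 4.9538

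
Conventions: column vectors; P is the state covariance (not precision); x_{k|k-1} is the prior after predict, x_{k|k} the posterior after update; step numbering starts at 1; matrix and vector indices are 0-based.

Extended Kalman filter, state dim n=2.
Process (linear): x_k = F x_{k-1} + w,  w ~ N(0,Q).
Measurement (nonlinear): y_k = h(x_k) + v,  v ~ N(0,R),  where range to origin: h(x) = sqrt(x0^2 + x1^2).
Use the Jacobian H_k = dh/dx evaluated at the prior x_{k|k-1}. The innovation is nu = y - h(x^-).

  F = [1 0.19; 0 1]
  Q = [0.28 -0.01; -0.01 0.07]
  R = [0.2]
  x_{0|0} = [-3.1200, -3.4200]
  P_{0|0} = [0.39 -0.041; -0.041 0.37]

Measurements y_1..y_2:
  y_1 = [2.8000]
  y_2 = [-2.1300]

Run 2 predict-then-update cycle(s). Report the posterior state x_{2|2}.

x_post = [0.7130, -0.7752]

step 1: x^-=[-3.7698, -3.4200]  P^-=[0.6678 0.0193; 0.0193 0.4400]  H_jac=[-0.7406 -0.6719]  S=[0.7842]  K=[-0.6473; -0.3952]  nu=[-2.2900]  x^+=[-2.2876, -2.5149]  P^+=[0.3393 -0.1813; -0.1813 0.3175]
step 2: x^-=[-2.7654, -2.5149]  P^-=[0.5618 -0.1310; -0.1310 0.3875]  H_jac=[-0.7398 -0.6728]  S=[0.5525]  K=[-0.5928; -0.2965]  nu=[-5.8680]  x^+=[0.7130, -0.7752]  P^+=[0.3677 -0.2281; -0.2281 0.3389]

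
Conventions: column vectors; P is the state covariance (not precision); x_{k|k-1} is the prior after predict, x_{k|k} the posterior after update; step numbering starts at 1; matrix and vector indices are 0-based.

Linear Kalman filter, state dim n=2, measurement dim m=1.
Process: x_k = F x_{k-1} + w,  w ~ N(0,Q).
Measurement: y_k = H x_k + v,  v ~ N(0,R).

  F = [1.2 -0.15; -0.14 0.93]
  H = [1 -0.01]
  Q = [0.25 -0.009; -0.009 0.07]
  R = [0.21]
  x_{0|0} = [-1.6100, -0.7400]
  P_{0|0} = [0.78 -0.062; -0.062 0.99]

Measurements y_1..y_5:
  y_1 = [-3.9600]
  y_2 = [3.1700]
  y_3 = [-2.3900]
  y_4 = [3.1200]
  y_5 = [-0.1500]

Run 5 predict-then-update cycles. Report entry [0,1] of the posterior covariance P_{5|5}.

P_post[0,1] = -0.0502

step 1: x^-=[-1.8210, -0.4628]  P^-=[1.4178 -0.3486; -0.3486 0.9577]  S=[1.6349]  K=[0.8694; -0.2191]  nu=[-2.1436]  x^+=[-3.6846, 0.0069]  P^+=[0.1822 -0.0372; -0.0372 0.8792]
step 2: x^-=[-4.4225, 0.5223]  P^-=[0.5455 -0.2046; -0.2046 0.8437]  S=[0.7597]  K=[0.7208; -0.2804]  nu=[7.5978]  x^+=[1.0538, -1.6081]  P^+=[0.1509 -0.0510; -0.0510 0.7840]
step 3: x^-=[1.5057, -1.6430]  P^-=[0.5032 -0.2017; -0.2017 0.7643]  S=[0.7174]  K=[0.7043; -0.2919]  nu=[-3.9121]  x^+=[-1.2498, -0.5011]  P^+=[0.1474 -0.0543; -0.0543 0.7032]
step 4: x^-=[-1.4245, -0.2911]  P^-=[0.4976 -0.1935; -0.1935 0.6952]  S=[0.7115]  K=[0.7020; -0.2818]  nu=[4.5416]  x^+=[1.7638, -1.5709]  P^+=[0.1469 -0.0528; -0.0528 0.6387]
step 5: x^-=[2.3522, -1.7079]  P^-=[0.4949 -0.1828; -0.1828 0.6390]  S=[0.7086]  K=[0.7010; -0.2670]  nu=[-2.5193]  x^+=[0.5862, -1.0353]  P^+=[0.1467 -0.0502; -0.0502 0.5885]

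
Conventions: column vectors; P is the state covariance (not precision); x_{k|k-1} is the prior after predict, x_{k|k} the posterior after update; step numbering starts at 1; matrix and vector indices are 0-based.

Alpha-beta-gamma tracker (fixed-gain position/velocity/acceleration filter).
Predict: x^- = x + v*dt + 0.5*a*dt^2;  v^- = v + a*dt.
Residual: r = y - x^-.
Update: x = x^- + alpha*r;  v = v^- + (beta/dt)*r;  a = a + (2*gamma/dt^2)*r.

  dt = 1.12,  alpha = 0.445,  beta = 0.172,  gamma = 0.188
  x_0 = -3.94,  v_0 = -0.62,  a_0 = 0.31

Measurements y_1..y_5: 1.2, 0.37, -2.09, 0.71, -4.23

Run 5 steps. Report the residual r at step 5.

resid = -10.9166

step 1: x_pred=-4.4400  r=5.6400  x^+=-1.9302  v^+=0.5933  a^+=2.0006
step 2: x_pred=-0.0109  r=0.3809  x^+=0.1586  v^+=2.8925  a^+=2.1147
step 3: x_pred=4.7245  r=-6.8145  x^+=1.6920  v^+=4.2144  a^+=0.0721
step 4: x_pred=6.4574  r=-5.7474  x^+=3.8998  v^+=3.4126  a^+=-1.6507
step 5: x_pred=6.6866  r=-10.9166  x^+=1.8287  v^+=-0.1127  a^+=-4.9228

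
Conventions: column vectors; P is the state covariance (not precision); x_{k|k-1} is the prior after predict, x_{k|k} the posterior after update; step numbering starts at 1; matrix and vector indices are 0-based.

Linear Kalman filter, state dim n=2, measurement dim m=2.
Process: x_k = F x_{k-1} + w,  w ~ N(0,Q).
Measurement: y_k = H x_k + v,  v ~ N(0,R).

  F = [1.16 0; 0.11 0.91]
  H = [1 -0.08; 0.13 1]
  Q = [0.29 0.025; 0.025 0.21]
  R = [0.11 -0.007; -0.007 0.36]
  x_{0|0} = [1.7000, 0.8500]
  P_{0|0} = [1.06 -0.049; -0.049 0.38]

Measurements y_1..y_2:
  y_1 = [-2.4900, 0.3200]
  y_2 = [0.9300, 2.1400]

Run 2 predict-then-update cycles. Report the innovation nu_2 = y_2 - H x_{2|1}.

step 1: x^-=[1.9720, 0.9605]  P^-=[1.7163 0.1085; 0.1085 0.5277]  S=[1.8123 0.2813; 0.2813 0.9449]  K=[0.9308 0.0739; -0.0549 0.5897]  nu=[-4.3852, -0.8969]  x^+=[-2.1758, 0.6725]  P^+=[0.1024 0.0068; 0.0068 0.2118]
step 2: x^-=[-2.5239, 0.3727]  P^-=[0.4278 0.0452; 0.0452 0.3880]  S=[0.5330 0.0623; 0.0623 0.7670]  K=[0.7879 0.0674; -0.0338 0.5163]  nu=[3.4838, 2.0954]  x^+=[0.3622, 1.3369]  P^+=[0.0868 0.0075; 0.0075 0.1851]

innov = [3.4838, 2.0954]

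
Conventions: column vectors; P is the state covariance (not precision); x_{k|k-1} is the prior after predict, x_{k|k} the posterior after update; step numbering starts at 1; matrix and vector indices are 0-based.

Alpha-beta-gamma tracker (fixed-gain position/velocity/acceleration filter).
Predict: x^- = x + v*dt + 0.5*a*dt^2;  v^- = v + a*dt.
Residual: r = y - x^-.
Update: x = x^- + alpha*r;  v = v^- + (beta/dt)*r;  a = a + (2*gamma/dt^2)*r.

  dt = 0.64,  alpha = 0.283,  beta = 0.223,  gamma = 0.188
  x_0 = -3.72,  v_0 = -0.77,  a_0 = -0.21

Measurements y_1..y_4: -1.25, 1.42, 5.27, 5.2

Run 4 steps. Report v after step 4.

step 1: x_pred=-4.2558  r=3.0058  x^+=-3.4052  v^+=0.1429  a^+=2.5492
step 2: x_pred=-2.7916  r=4.2116  x^+=-1.5997  v^+=3.2419  a^+=6.4154
step 3: x_pred=1.7890  r=3.4810  x^+=2.7741  v^+=8.5607  a^+=9.6108
step 4: x_pred=10.2212  r=-5.0212  x^+=8.8002  v^+=12.9620  a^+=5.0015

v_post = 12.9620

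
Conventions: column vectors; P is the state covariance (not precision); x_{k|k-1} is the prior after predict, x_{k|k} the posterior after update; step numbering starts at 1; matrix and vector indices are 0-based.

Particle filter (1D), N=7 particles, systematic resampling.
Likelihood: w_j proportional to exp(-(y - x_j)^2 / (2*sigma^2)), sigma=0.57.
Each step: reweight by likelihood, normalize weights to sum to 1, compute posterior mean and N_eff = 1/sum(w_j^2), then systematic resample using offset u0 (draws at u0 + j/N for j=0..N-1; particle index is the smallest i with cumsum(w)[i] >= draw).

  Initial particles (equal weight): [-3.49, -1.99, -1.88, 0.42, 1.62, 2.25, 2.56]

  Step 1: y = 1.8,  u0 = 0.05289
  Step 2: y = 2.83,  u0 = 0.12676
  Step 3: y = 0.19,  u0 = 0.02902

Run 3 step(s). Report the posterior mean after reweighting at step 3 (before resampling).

step 1: w=[0.0000, 0.0000, 0.0000, 0.0248, 0.4429, 0.3409, 0.1914]  mean=1.9849  Neff=2.8604  idx=[4, 4, 4, 5, 5, 5, 6]
step 2: w=[0.0351, 0.0351, 0.0351, 0.1988, 0.1988, 0.1988, 0.2983]  mean=2.2762  Neff=4.7331  idx=[3, 3, 4, 5, 5, 6, 6]
step 3: w=[0.1908, 0.1908, 0.1908, 0.1908, 0.1908, 0.0231, 0.0231]  mean=2.2643  Neff=5.4631  idx=[0, 0, 1, 2, 3, 3, 4]

post_mean = 2.2643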